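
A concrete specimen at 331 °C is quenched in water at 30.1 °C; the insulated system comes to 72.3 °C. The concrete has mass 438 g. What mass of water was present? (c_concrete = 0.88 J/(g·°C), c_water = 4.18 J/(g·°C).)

Taking heat into each body as positive, Σ m c ΔT = 0:
438×0.88×(72.3 − 331) + m×4.18×(72.3 − 30.1) = 0
176.4 m = 99713
m = 99713/176.4 ≈ 565.3 g

m ≈ 565 g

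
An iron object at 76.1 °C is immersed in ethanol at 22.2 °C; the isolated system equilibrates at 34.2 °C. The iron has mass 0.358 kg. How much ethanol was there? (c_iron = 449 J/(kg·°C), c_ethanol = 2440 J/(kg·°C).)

m ≈ 0.23 kg

Conservation of energy gives ΣQ = 0:
0.358·449·(34.2 − 76.1) + m·2440·(34.2 − 22.2) = 0
29280 m = 6735.1
m = 6735.1/29280 ≈ 0.23 kg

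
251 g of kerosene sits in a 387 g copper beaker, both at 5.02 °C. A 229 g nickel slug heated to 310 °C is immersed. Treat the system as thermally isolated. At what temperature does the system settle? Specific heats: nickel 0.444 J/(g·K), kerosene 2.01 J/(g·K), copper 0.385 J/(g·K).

T_f ≈ 46.1 °C

T_f = Σ m_i c_i T_i / Σ m_i c_i:
T_f = (101.68*310 + 504.51*5.02 + 149*5.02) / (101.68 + 504.51 + 149)
    = 34800 / 755.18 ≈ 46.08 °C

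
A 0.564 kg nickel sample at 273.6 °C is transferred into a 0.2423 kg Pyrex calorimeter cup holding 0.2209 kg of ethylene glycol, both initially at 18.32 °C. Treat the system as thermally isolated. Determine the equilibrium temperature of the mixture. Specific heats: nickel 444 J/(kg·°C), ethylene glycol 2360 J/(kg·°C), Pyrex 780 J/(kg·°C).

T_f ≈ 84.9 °C

Heat gained plus heat lost sum to zero:
0.564×444×(T − 273.6) + 0.2209×2360×(T − 18.32) + 0.2423×780×(T − 18.32) = 0
250.42(T − 273.6) + 521.32(T − 18.32) + 188.99(T − 18.32) = 0
960.73 T = 81527
T = 81527 / 960.73 = 84.9 °C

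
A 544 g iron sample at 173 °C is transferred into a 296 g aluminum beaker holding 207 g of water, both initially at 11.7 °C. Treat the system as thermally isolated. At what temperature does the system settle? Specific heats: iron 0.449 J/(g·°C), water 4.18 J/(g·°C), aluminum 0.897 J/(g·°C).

T_f ≈ 40.4 °C

T_f is the heat-capacity-weighted average of the initial temperatures:
T_f = (244.26×173 + 865.26×11.7 + 265.51×11.7) / (244.26 + 865.26 + 265.51)
    = 55486 / 1375 ≈ 40.35 °C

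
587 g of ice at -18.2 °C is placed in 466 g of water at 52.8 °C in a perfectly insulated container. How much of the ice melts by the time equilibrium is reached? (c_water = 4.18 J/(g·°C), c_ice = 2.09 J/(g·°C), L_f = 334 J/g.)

m_melted ≈ 241 g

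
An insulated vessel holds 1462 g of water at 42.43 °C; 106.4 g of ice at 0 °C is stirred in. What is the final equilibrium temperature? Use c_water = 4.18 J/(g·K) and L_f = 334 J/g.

T_f ≈ 34.1 °C

Let T be the final temperature. ΣQ_i = 0:
latent heat to melt: 106.4×334 = 35538; warm the meltwater: 444.75 T; water cools: 1462×4.18×(T − 42.43) = 6111.2(T − 42.43)
6555.9 T = 259297 − 35538 = 223759
T ≈ 34.13 °C — above 0 °C, consistent with complete melting.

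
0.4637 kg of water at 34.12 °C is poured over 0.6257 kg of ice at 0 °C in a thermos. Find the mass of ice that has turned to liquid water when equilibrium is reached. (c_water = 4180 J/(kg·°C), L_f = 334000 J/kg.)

m_melted ≈ 0.198 kg

Heat available from the water dropping to 0 °C: 0.4637·4180·34.12 = 66134 J.
Melting all 0.6257 kg of ice would need 0.6257·334000 = 208984 J.
Since 66134 < 208984 J, not all the ice melts; equilibrium is at 0 °C.
m_melted·334000 = 66134  ⇒  m_melted ≈ 0.198 kg.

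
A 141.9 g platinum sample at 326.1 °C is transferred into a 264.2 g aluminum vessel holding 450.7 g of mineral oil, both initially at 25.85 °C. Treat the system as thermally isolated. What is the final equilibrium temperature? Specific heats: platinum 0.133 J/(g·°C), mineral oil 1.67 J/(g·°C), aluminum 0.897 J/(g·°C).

T_f ≈ 31.5 °C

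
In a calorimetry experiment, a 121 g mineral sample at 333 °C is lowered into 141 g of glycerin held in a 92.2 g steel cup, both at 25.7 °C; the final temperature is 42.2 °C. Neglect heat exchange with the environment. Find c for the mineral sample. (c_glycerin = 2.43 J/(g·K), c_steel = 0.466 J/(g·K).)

c ≈ 0.181 J/(g·K)

Setting the total heat transfer to zero:
121×c×(42.2 − 333) + 141×2.43×(42.2 − 25.7) + 92.2×0.466×(42.2 − 25.7) = 0
-35187 c = -6362.3
c = -6362.3/-35187 ≈ 0.1808 J/(g·K)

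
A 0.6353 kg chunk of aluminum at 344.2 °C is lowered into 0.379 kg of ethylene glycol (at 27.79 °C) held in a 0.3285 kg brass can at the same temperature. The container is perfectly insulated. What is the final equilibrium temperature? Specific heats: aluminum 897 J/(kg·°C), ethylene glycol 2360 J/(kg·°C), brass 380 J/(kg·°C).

With ΣQ=0 the equilibrium temperature is the m·c-weighted mean:
T_f = (569.86×344.2 + 894.44×27.79 + 124.83×27.79) / (569.86 + 894.44 + 124.83)
    = 224473 / 1589.1 ≈ 141.25 °C

T_f ≈ 141.3 °C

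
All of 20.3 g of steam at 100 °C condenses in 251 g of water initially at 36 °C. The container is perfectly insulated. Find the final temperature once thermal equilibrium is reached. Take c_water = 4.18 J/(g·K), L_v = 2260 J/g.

T_f ≈ 81.2 °C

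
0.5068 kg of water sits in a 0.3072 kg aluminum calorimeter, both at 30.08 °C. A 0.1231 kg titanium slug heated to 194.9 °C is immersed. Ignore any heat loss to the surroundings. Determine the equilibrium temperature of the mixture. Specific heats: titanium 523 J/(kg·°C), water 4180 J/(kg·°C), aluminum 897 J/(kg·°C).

Heat gained plus heat lost sum to zero:
0.1231*523*(T − 194.9) + 0.5068*4180*(T − 30.08) + 0.3072*897*(T − 30.08) = 0
(64.38 + 2118.4 + 275.56) T = 64.38*194.9 + 2118.4*30.08 + 275.56*30.08
T = 84559 / 2458.4 = 34.4 °C

T_f ≈ 34.4 °C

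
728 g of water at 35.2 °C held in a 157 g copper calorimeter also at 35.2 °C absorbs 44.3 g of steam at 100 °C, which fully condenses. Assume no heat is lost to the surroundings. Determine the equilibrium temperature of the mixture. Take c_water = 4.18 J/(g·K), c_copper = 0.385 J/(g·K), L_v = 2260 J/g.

Taking heat into each body as positive, Σ m c ΔT = 0:
condense steam: −44.3·2260 = −100118; condensate cools 100→T: 44.3·4.18·(T − 100) = 185.17(T − 100); water warms: 728·4.18·(T − 35.2) = 3043(T − 35.2); copper cup: 157·0.385·(T − 35.2) = 60.45(T − 35.2)
3288.7 T = 100118 + 18517 + 109243 = 227878
T ≈ 69.29 °C (< 100 °C, so full condensation is consistent).

T_f ≈ 69.3 °C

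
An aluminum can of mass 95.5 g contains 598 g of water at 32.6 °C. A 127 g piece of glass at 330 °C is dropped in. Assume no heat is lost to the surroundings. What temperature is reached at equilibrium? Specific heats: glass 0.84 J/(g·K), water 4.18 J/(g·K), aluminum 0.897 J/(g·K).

Net heat exchanged in the isolated system is zero:
127·0.84·(T − 330) + 598·4.18·(T − 32.6) + 95.5·0.897·(T − 32.6) = 0
106.68(T − 330) + 2499.6(T − 32.6) + 85.66(T − 32.6) = 0
2692 T = 119485
T = 119485 / 2692 = 44.4 °C

T_f ≈ 44.4 °C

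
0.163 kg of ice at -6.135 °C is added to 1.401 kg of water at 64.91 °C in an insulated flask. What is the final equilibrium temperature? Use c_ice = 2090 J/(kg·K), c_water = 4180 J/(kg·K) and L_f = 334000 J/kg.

T_f ≈ 49.5 °C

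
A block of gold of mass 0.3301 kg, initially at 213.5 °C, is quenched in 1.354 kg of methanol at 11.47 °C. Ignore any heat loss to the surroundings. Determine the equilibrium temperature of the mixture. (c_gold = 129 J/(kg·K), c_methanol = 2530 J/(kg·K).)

T_f ≈ 14.0 °C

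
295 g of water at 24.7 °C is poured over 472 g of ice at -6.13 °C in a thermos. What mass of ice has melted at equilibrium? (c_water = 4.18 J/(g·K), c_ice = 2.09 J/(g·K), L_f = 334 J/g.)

m_melted ≈ 73.1 g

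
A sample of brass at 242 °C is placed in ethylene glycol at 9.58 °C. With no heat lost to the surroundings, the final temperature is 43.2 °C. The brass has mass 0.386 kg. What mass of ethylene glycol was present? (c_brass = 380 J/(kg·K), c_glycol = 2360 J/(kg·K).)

m ≈ 0.368 kg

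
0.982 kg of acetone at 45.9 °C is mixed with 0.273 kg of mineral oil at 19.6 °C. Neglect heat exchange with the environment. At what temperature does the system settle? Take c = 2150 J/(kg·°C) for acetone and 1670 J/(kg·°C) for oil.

T_f ≈ 41.2 °C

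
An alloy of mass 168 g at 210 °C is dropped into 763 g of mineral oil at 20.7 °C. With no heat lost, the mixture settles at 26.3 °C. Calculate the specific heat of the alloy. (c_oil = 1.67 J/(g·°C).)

c ≈ 0.231 J/(g·°C)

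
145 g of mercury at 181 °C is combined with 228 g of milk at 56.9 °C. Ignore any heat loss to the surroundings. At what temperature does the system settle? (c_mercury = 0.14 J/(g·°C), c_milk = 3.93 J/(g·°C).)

T_f ≈ 59.6 °C

Net heat exchanged in the isolated system is zero:
145*0.14*(T − 181) + 228*3.93*(T − 56.9) = 0
916.34 T = 54659
T = 54659 / 916.34 = 59.6 °C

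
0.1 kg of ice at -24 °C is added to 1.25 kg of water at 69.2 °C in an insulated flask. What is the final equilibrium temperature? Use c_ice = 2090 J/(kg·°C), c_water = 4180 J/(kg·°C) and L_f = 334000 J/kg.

T_f ≈ 57.3 °C

Heat gained plus heat lost sum to zero:
warm ice to 0 °C: 0.1×2090×(0 − (-24)) = 5016
  melt ice: 0.1×334000 = 33400
  warm the meltwater: 418 T
  water: 5225(T − 69.2)
5643 T = 361570 − 38416 = 323154
T ≈ 57.27 °C (positive, so assuming full melt was valid).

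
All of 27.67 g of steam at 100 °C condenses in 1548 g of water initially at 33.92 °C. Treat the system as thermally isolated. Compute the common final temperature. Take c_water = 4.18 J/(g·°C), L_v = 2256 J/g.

Net heat exchanged in the isolated system is zero:
steam→water at 100 °C releases m L_v = 27.67·2256 = 62424; condensed water 100 °C→T: 115.66(T − 100); original water: 6470.6(T − 33.92)
6586.3 T = 62424 + 11566 + 219484 = 293474
T ≈ 44.56 °C (< 100 °C, so full condensation is consistent).

T_f ≈ 44.6 °C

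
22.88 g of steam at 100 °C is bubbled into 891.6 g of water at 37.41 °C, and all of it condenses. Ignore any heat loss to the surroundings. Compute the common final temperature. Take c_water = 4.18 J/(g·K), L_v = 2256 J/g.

T_f ≈ 52.5 °C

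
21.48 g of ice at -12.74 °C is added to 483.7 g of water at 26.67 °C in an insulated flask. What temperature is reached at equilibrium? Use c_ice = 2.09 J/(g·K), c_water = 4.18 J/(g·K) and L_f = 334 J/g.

T_f ≈ 21.9 °C

Sum of m c ΔT and latent-heat terms is zero:
warm ice to 0 °C: 21.48×2.09×(0 − (-12.74)) = 571.94; fusion: m_ice L_f = 21.48×334 = 7174.3; meltwater 0→T: 21.48×4.18×T = 89.79 T; water cools: 483.7×4.18×(T − 26.67) = 2021.9(T − 26.67)
2111.7 T = 53923 − 7746.3 = 46177
T ≈ 21.87 °C. Since T > 0 °C, the all-ice-melts assumption holds.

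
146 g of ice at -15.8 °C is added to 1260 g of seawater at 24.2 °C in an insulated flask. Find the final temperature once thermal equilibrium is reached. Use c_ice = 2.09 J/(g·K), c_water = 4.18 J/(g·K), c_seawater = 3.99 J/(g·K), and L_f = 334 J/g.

T_f ≈ 12.1 °C

Energy conservation, ΣQ = 0:
ice -15.8→0 °C: 146×2.09×15.8 = 4821.2
  latent heat to melt: 146×334 = 48764
  warm the meltwater: 610.28 T
  seawater: 5027.4(T − 24.2)
5637.7 T = 121663 − 53585 = 68078
T ≈ 12.08 °C — above 0 °C, consistent with complete melting.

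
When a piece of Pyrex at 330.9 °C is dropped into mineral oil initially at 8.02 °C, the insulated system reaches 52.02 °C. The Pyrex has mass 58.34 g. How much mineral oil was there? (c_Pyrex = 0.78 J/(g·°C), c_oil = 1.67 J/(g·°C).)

Setting the total heat transfer to zero:
58.34·0.78·(52.02 − 330.9) + m·1.67·(52.02 − 8.02) = 0
73.48 m = 12690
m = 12690/73.48 ≈ 172.7 g

m ≈ 173 g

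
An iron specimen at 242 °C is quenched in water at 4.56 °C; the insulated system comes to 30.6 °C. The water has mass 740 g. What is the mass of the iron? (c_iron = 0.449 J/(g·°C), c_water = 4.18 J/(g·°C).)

m ≈ 849 g

Net heat exchanged in the isolated system is zero:
m·0.449·(30.6 − 242) + 740·4.18·(30.6 − 4.56) = 0
-94.92 m = -80547
m = -80547/-94.92 ≈ 848.6 g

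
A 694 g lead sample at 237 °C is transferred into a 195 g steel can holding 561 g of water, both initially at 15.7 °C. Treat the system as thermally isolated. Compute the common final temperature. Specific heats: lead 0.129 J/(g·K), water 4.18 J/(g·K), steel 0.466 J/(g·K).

Heat gained plus heat lost sum to zero:
694×0.129×(T − 237) + 561×4.18×(T − 15.7) + 195×0.466×(T − 15.7) = 0
89.53(T − 237) + 2345(T − 15.7) + 90.87(T − 15.7) = 0
(89.53 + 2345 + 90.87) T = 89.53×237 + 2345×15.7 + 90.87×15.7
T = 59461 / 2525.4 = 23.5 °C

T_f ≈ 23.5 °C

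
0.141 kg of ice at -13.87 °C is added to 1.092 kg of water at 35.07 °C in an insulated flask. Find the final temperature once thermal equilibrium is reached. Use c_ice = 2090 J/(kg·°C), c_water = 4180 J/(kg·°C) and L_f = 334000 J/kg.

Heat gained plus heat lost sum to zero:
warm ice to 0 °C: 0.141×2090×(0 − (-13.87)) = 4087.4; fusion: m_ice L_f = 0.141×334000 = 47094; warm the meltwater: 589.38 T; water cools: 1.092×4180×(T − 35.07) = 4564.6(T − 35.07)
5153.9 T = 160079 − 51181 = 108898
T ≈ 21.13 °C (positive, so assuming full melt was valid).

T_f ≈ 21.1 °C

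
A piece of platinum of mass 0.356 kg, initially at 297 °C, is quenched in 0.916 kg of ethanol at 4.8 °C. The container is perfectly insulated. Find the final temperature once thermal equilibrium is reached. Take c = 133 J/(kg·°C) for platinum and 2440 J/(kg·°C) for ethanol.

T_f ≈ 10.9 °C

Conservation of energy gives ΣQ = 0:
0.356×133×(T − 297) + 0.916×2440×(T − 4.8) = 0
47.35(T − 297) + 2235(T − 4.8) = 0
2282.4 T = 24791
T ≈ 10.86 °C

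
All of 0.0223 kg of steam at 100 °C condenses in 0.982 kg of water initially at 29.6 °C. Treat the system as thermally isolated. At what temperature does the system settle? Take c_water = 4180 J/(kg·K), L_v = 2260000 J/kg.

T_f ≈ 43.2 °C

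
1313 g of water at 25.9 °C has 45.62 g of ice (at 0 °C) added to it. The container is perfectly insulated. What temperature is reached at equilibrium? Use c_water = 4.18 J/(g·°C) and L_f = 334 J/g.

T_f ≈ 22.3 °C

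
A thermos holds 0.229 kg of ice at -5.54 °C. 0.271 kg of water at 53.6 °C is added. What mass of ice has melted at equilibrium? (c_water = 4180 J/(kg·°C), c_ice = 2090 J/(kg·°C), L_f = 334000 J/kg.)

m_melted ≈ 0.174 kg

Cooling the water to 0 °C releases 0.271·4180·53.6 = 60717 J.
Of that, 0.229·2090·5.54 = 2651.5 J goes to bring the ice to 0 °C, leaving 58066 J.
Fully melting the ice requires m_ice L_f = 0.229·334000 = 76486 J.
58066 J < 76486 J, so only part of the ice melts and the system sits at 0 °C.
m_melted·334000 = 58066  ⇒  m_melted ≈ 0.1738 kg.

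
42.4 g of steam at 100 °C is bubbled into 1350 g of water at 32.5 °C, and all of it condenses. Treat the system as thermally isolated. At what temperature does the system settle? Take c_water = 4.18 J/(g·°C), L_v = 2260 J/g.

Energy conservation, ΣQ = 0:
latent heat released on condensation: 42.4·2260 = 95824; condensed water 100 °C→T: 177.23(T − 100); water warms: 1350·4.18·(T − 32.5) = 5643(T − 32.5)
5820.2 T = 95824 + 17723 + 183398 = 296945
T ≈ 51.02 °C (< 100 °C, so full condensation is consistent).

T_f ≈ 51.0 °C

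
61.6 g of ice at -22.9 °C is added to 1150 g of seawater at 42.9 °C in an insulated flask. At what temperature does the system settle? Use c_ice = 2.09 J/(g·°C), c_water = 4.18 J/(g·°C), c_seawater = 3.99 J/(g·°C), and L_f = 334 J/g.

Let T be the final temperature. ΣQ_i = 0:
warm ice to 0 °C: 61.6·2.09·(0 − (-22.9)) = 2948.2; fusion: m_ice L_f = 61.6·334 = 20574; meltwater 0→T: 61.6·4.18·T = 257.49 T; seawater: 4588.5(T − 42.9)
4846 T = 196847 − 23523 = 173324
T ≈ 35.77 °C — above 0 °C, consistent with complete melting.

T_f ≈ 35.8 °C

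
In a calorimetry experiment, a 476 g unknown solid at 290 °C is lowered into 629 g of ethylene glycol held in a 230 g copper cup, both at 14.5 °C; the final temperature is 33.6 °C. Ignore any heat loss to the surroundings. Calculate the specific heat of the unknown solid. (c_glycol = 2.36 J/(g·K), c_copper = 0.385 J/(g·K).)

Net heat exchanged in the isolated system is zero:
476×c×(33.6 − 290) + 629×2.36×(33.6 − 14.5) + 230×0.385×(33.6 − 14.5) = 0
-122046 c = -30044
c = -30044/-122046 ≈ 0.2462 J/(g·K)

c ≈ 0.246 J/(g·K)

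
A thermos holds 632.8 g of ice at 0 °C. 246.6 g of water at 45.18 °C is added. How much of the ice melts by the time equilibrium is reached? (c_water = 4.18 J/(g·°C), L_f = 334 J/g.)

Cooling the water to 0 °C releases 246.6·4.18·45.18 = 46571 J.
Melting all 632.8 g of ice would need 632.8·334 = 211355 J.
That's not enough to melt it all — equilibrium is at 0 °C with ice remaining.
m_melted·334 = 46571  ⇒  m_melted ≈ 139.4 g.

m_melted ≈ 139 g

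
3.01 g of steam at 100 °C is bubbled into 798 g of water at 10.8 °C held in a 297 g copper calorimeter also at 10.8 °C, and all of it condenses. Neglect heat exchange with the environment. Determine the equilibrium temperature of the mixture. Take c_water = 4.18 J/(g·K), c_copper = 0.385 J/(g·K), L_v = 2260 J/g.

T_f ≈ 13.1 °C

Energy balance with sensible and latent terms:
condense steam: −3.01×2260 = −6802.6; condensate cools 100→T: 3.01×4.18×(T − 100) = 12.58(T − 100); original water: 3335.6(T − 10.8); copper cup: 297×0.385×(T − 10.8) = 114.34(T − 10.8)
3462.6 T = 6802.6 + 1258.2 + 37260 = 45321
T ≈ 13.09 °C — below 100 °C, confirming all the steam condensed.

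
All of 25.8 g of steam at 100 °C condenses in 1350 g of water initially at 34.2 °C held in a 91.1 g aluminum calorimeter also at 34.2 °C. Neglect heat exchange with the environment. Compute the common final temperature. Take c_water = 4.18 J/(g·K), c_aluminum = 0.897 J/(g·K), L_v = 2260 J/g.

Conservation of energy gives ΣQ = 0:
condense steam: −25.8·2260 = −58308; condensed water 100 °C→T: 107.84(T − 100); water warms: 1350·4.18·(T − 34.2) = 5643(T − 34.2); aluminum cup: 91.1·0.897·(T − 34.2) = 81.72(T − 34.2)
5832.6 T = 58308 + 10784 + 195785 = 264878
T ≈ 45.41 °C (< 100 °C, so full condensation is consistent).

T_f ≈ 45.4 °C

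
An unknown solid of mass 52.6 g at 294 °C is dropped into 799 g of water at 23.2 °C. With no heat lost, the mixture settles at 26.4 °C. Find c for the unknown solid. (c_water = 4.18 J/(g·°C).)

c ≈ 0.759 J/(g·°C)

Taking heat into each body as positive, Σ m c ΔT = 0:
52.6×c×(26.4 − 294) + 799×4.18×(26.4 − 23.2) = 0
-14076 c = -10687
c = -10687/-14076 ≈ 0.7593 J/(g·°C)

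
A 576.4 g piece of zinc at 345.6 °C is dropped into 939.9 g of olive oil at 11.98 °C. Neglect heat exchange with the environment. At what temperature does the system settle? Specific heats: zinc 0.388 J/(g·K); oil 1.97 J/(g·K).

Heat gained plus heat lost sum to zero:
576.4·0.388·(T − 345.6) + 939.9·1.97·(T − 11.98) = 0
223.64(T − 345.6) + 1851.6(T − 11.98) = 0
2075.2 T = 99473
T ≈ 47.93 °C

T_f ≈ 47.9 °C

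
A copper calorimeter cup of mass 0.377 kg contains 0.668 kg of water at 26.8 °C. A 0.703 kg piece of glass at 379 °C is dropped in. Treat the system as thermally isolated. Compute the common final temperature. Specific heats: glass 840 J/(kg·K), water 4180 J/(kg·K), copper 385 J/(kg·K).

Conservation of energy gives ΣQ = 0:
0.703*840*(T − 379) + 0.668*4180*(T − 26.8) + 0.377*385*(T − 26.8) = 0
590.52(T − 379) + 2792.2(T − 26.8) + 145.15(T − 26.8) = 0
(590.52 + 2792.2 + 145.15) T = 590.52*379 + 2792.2*26.8 + 145.15*26.8
T ≈ 85.75 °C

T_f ≈ 85.8 °C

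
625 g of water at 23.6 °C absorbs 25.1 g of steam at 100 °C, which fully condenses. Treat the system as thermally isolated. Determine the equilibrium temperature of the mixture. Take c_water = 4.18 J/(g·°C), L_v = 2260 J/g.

T_f ≈ 47.4 °C

Energy balance with sensible and latent terms:
latent heat released on condensation: 25.1·2260 = 56726; condensed water 100 °C→T: 104.92(T − 100); original water: 2612.5(T − 23.6)
2717.4 T = 56726 + 10492 + 61655 = 128873
T ≈ 47.42 °C, under the boiling point, so the assumption holds.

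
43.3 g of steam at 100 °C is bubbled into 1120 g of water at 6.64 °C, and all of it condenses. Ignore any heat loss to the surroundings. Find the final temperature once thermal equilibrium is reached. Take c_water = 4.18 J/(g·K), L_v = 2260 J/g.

T_f ≈ 30.2 °C

Sum of m c ΔT and latent-heat terms is zero:
condense steam: −43.3×2260 = −97858
  condensed water 100 °C→T: 180.99(T − 100)
  water warms: 1120×4.18×(T − 6.64) = 4681.6(T − 6.64)
4862.6 T = 97858 + 18099 + 31086 = 147043
T ≈ 30.24 °C (< 100 °C, so full condensation is consistent).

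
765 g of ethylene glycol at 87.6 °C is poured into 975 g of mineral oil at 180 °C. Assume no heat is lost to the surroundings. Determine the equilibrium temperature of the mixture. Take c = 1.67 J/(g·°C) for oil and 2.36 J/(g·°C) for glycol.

T_f ≈ 131.4 °C

|Q_oil| = |Q_glycol|:
975*1.67*(180 − T) = 765*2.36*(T − 87.6)
1628.2(180 − T) = 1805.4(T − 87.6)
3433.6 T = 451238  ⇒  T ≈ 131.42 °C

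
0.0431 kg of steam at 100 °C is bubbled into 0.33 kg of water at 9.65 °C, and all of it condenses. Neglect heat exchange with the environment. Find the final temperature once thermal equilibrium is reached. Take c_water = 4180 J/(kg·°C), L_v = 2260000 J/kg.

T_f ≈ 82.5 °C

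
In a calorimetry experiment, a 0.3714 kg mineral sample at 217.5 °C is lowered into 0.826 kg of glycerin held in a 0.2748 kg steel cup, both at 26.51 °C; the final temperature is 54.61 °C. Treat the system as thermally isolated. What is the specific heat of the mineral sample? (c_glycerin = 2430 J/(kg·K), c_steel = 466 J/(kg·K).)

c ≈ 992 J/(kg·K)

Conservation of energy gives ΣQ = 0:
0.3714·c·(54.61 − 217.5) + 0.826·2430·(54.61 − 26.51) + 0.2748·466·(54.61 − 26.51) = 0
-60.5 c = -60000
c = -60000/-60.5 ≈ 991.8 J/(kg·K)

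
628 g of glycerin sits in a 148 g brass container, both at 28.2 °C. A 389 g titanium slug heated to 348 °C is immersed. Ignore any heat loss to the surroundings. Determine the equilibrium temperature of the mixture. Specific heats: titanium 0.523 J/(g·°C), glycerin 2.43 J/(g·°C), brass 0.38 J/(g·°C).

T_f ≈ 64.6 °C

Heat gained plus heat lost sum to zero:
389×0.523×(T − 348) + 628×2.43×(T − 28.2) + 148×0.38×(T − 28.2) = 0
203.45(T − 348) + 1526(T − 28.2) + 56.24(T − 28.2) = 0
(203.45 + 1526 + 56.24) T = 203.45×348 + 1526×28.2 + 56.24×28.2
T = 115420/1785.7 ≈ 64.63 °C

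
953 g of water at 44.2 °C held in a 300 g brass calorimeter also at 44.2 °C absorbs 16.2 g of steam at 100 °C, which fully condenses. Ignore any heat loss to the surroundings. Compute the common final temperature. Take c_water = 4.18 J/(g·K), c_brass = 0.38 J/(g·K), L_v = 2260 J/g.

T_f ≈ 53.9 °C

Net heat exchanged in the isolated system is zero:
latent heat released on condensation: 16.2×2260 = 36612; condensate cools 100→T: 16.2×4.18×(T − 100) = 67.72(T − 100); water warms: 953×4.18×(T − 44.2) = 3983.5(T − 44.2); cup: 114(T − 44.2)
4165.3 T = 36612 + 6771.6 + 181111 = 224495
T ≈ 53.90 °C — below 100 °C, confirming all the steam condensed.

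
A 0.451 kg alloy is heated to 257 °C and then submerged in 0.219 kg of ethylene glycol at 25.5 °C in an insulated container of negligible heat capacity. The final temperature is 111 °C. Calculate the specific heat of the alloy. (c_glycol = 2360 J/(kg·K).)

c ≈ 671 J/(kg·K)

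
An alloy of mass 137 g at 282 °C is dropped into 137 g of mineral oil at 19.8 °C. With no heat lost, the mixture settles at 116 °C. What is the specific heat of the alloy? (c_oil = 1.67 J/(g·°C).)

c ≈ 0.968 J/(g·°C)

Heat lost by the alloy = heat gained by the oil:
137×c×(282 − 116) = 137×1.67×(116 − 19.8)
22742 c = 22010  ⇒  c ≈ 0.9678 J/(g·°C)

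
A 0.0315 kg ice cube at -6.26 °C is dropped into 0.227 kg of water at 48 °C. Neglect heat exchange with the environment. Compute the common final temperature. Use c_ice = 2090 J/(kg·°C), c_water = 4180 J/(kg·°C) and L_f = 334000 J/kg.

Energy conservation, ΣQ = 0:
warm ice to 0 °C: 0.0315×2090×(0 − (-6.26)) = 412.13
  fusion: m_ice L_f = 0.0315×334000 = 10521
  meltwater 0→T: 0.0315×4180×T = 131.67 T
  water cools: 0.227×4180×(T − 48) = 948.86(T − 48)
1080.5 T = 45545 − 10933 = 34612
T ≈ 32.03 °C (positive, so assuming full melt was valid).

T_f ≈ 32.0 °C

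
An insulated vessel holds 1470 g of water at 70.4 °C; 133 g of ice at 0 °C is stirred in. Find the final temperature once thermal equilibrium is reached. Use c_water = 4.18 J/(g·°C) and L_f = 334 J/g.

Conservation of energy gives ΣQ = 0:
latent heat to melt: 133·334 = 44422; meltwater 0→T: 133·4.18·T = 555.94 T; water: 6144.6(T − 70.4)
6700.5 T = 432580 − 44422 = 388158
T ≈ 57.93 °C — above 0 °C, consistent with complete melting.

T_f ≈ 57.9 °C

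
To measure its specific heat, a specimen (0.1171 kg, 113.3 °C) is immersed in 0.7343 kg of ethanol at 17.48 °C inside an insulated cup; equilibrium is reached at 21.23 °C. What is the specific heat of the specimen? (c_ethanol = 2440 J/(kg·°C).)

m_s c (T_s − T_f) = m_ethanol c_ethanol (T_f − T_0):
0.1171·c·(113.3 − 21.23) = 0.7343·2440·(21.23 − 17.48)
10.78 c = 6718.8  ⇒  c ≈ 623.2 J/(kg·°C)

c ≈ 623 J/(kg·°C)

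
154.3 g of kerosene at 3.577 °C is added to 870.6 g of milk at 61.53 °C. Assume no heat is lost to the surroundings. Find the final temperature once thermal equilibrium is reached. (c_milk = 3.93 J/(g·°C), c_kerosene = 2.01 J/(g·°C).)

T_f ≈ 56.7 °C

Net heat exchanged in the isolated system is zero:
870.6*3.93*(T − 61.53) + 154.3*2.01*(T − 3.577) = 0
3421.5(T − 61.53) + 310.14(T − 3.577) = 0
3731.6 T = 211632
T = 211632/3731.6 ≈ 56.71 °C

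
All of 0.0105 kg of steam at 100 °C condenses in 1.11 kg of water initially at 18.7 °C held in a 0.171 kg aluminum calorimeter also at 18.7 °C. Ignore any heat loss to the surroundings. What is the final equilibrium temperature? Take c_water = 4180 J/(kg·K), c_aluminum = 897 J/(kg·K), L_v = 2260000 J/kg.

Net heat exchanged in the isolated system is zero:
condense steam: −0.0105·2260000 = −23730; condensed water 100 °C→T: 43.89(T − 100); water warms: 1.11·4180·(T − 18.7) = 4639.8(T − 18.7); cup: 153.39(T − 18.7)
4837.1 T = 23730 + 4389 + 89633 = 117752
T ≈ 24.34 °C (< 100 °C, so full condensation is consistent).

T_f ≈ 24.3 °C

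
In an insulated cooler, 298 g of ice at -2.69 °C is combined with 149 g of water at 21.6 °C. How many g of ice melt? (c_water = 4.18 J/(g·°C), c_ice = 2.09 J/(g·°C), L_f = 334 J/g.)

m_melted ≈ 35.3 g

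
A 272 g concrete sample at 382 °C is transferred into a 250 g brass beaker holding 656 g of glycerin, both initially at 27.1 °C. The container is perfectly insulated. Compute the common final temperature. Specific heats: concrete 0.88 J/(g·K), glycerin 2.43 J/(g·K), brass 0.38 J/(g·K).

T_f ≈ 71.2 °C

Taking heat into each body as positive, Σ m c ΔT = 0:
272*0.88*(T − 382) + 656*2.43*(T − 27.1) + 250*0.38*(T − 27.1) = 0
239.36(T − 382) + 1594.1(T − 27.1) + 95(T − 27.1) = 0
(239.36 + 1594.1 + 95) T = 239.36*382 + 1594.1*27.1 + 95*27.1
T ≈ 71.15 °C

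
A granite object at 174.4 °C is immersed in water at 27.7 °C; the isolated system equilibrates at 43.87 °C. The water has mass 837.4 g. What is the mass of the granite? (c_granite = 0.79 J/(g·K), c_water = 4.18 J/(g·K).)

m ≈ 549 g

Setting the total heat transfer to zero:
m×0.79×(43.87 − 174.4) + 837.4×4.18×(43.87 − 27.7) = 0
-103.12 m = -56600
m = -56600/-103.12 ≈ 548.9 g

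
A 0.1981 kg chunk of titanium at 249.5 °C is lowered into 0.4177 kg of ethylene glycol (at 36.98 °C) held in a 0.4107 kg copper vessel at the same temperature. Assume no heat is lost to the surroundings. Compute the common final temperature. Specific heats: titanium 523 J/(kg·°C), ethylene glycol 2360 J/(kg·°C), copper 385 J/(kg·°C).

With ΣQ=0 the equilibrium temperature is the m·c-weighted mean:
T_f = (103.61*249.5 + 985.77*36.98 + 158.12*36.98) / (103.61 + 985.77 + 158.12)
    = 68151 / 1247.5 ≈ 54.63 °C

T_f ≈ 54.6 °C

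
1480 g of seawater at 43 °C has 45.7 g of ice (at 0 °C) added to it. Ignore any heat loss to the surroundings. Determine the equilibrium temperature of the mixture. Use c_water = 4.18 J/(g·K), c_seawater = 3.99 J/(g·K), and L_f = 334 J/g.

Energy conservation, ΣQ = 0:
fusion: m_ice L_f = 45.7×334 = 15264
  meltwater 0→T: 45.7×4.18×T = 191.03 T
  seawater: 5905.2(T − 43)
6096.2 T = 253924 − 15264 = 238660
T ≈ 39.15 °C (positive, so assuming full melt was valid).

T_f ≈ 39.1 °C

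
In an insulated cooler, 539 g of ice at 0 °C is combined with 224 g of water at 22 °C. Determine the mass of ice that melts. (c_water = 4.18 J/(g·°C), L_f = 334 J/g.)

Heat available from the water dropping to 0 °C: 224·4.18·22 = 20599 J.
To melt every bit of ice: 539·334 = 180026 J.
20599 J < 180026 J, so only part of the ice melts and the system sits at 0 °C.
m_melt = 20599 / L_f = 61.67 g.

m_melted ≈ 61.7 g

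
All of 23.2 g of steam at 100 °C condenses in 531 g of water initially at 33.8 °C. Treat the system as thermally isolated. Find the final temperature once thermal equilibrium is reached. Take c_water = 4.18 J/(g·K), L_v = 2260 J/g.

Sum of m c ΔT and latent-heat terms is zero:
steam→water at 100 °C releases m L_v = 23.2·2260 = 52432
  condensed water 100 °C→T: 96.98(T − 100)
  water warms: 531·4.18·(T − 33.8) = 2219.6(T − 33.8)
2316.6 T = 52432 + 9697.6 + 75022 = 137151
T ≈ 59.20 °C, under the boiling point, so the assumption holds.

T_f ≈ 59.2 °C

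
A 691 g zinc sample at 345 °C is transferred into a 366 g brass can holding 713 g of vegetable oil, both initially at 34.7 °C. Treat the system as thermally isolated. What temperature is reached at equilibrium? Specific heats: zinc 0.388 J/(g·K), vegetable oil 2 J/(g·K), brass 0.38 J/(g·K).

Taking heat into each body as positive, Σ m c ΔT = 0:
691×0.388×(T − 345) + 713×2×(T − 34.7) + 366×0.38×(T − 34.7) = 0
(268.11 + 1426 + 139.08) T = 268.11×345 + 1426×34.7 + 139.08×34.7
T = 146806 / 1833.2 = 80.1 °C

T_f ≈ 80.1 °C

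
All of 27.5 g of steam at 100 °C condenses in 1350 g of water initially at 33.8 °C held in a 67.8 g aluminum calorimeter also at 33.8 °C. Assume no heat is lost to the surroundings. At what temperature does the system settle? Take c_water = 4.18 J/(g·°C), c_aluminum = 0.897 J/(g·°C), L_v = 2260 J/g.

T_f ≈ 45.8 °C

Energy balance with sensible and latent terms:
steam→water at 100 °C releases m L_v = 27.5×2260 = 62150; condensed water 100 °C→T: 114.95(T − 100); water warms: 1350×4.18×(T − 33.8) = 5643(T − 33.8); aluminum cup: 67.8×0.897×(T − 33.8) = 60.82(T − 33.8)
5818.8 T = 62150 + 11495 + 192789 = 266434
T ≈ 45.79 °C — below 100 °C, confirming all the steam condensed.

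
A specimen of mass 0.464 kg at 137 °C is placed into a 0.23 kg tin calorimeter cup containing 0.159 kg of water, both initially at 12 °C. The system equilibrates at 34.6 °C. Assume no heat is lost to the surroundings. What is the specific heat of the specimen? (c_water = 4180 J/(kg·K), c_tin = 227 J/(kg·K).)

c ≈ 341 J/(kg·K)

Energy conservation, ΣQ = 0:
0.464·c·(34.6 − 137) + 0.159·4180·(34.6 − 12) + 0.23·227·(34.6 − 12) = 0
-47.51 c = -16200
c = -16200/-47.51 ≈ 341 J/(kg·K)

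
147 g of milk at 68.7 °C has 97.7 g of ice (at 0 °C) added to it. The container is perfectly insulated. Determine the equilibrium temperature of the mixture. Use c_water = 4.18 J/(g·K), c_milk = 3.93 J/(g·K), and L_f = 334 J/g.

T_f ≈ 7.2 °C

Net heat exchanged in the isolated system is zero:
fusion: m_ice L_f = 97.7×334 = 32632; warm the meltwater: 408.39 T; milk cools: 147×3.93×(T − 68.7) = 577.71(T − 68.7)
986.1 T = 39689 − 32632 = 7056.9
T ≈ 7.16 °C — above 0 °C, consistent with complete melting.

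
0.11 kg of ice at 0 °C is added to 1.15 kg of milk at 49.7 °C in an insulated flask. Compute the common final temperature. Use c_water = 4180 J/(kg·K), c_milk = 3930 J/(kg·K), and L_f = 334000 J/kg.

Energy conservation, ΣQ = 0:
latent heat to melt: 0.11×334000 = 36740
  warm the meltwater: 459.8 T
  milk cools: 1.15×3930×(T − 49.7) = 4519.5(T − 49.7)
4979.3 T = 224619 − 36740 = 187879
T ≈ 37.73 °C (positive, so assuming full melt was valid).

T_f ≈ 37.7 °C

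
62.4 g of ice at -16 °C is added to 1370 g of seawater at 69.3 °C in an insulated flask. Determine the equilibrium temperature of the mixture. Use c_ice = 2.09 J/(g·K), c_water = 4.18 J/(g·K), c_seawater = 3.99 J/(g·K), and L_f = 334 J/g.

Let T be the final temperature. ΣQ_i = 0:
ice -16→0 °C: 62.4×2.09×16 = 2086.7
  fusion: m_ice L_f = 62.4×334 = 20842
  warm the meltwater: 260.83 T
  seawater cools: 1370×3.99×(T − 69.3) = 5466.3(T − 69.3)
5727.1 T = 378815 − 22928 = 355886
T ≈ 62.14 °C. Since T > 0 °C, the all-ice-melts assumption holds.

T_f ≈ 62.1 °C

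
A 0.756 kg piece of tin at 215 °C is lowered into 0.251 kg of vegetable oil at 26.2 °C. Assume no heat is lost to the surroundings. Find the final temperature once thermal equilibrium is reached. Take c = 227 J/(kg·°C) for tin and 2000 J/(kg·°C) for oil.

Heat lost by the tin equals heat gained by the oil:
0.756·227·(215 − T) = 0.251·2000·(T − 26.2)
171.61(215 − T) = 502(T − 26.2)
673.61 T = 50049  ⇒  T ≈ 74.30 °C

T_f ≈ 74.3 °C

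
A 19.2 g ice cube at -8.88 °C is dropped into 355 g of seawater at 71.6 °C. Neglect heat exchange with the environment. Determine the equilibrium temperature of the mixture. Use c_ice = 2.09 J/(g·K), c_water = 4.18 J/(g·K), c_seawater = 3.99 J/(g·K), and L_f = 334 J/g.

T_f ≈ 63.2 °C

Sum of m c ΔT and latent-heat terms is zero:
warm ice to 0 °C: 19.2·2.09·(0 − (-8.88)) = 356.34
  melt ice: 19.2·334 = 6412.8
  meltwater 0→T: 19.2·4.18·T = 80.26 T
  seawater cools: 355·3.99·(T − 71.6) = 1416.5(T − 71.6)
1496.7 T = 101418 − 6769.1 = 94649
T ≈ 63.24 °C (positive, so assuming full melt was valid).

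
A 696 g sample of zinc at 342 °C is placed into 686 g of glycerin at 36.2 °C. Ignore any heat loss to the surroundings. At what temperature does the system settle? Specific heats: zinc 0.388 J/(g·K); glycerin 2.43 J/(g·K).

T_f is the heat-capacity-weighted average of the initial temperatures:
T_f = (270.05×342 + 1667×36.2) / (270.05 + 1667)
    = 152701 / 1937 ≈ 78.83 °C

T_f ≈ 78.8 °C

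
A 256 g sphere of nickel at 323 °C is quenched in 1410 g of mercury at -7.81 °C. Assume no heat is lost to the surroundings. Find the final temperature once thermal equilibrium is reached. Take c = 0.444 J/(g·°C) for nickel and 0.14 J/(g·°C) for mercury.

T_f ≈ 113.1 °C

T_f = Σ m_i c_i T_i / Σ m_i c_i:
T_f = (113.66·323 + 197.4·(-7.81)) / (113.66 + 197.4)
    = 35172 / 311.06 ≈ 113.07 °C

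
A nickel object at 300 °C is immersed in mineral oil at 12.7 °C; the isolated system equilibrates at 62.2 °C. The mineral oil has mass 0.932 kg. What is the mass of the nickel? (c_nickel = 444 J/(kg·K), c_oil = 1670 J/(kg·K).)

m ≈ 0.73 kg

Heat gained plus heat lost sum to zero:
m×444×(62.2 − 300) + 0.932×1670×(62.2 − 12.7) = 0
-105583 m = -77044
m = -77044/-105583 ≈ 0.7297 kg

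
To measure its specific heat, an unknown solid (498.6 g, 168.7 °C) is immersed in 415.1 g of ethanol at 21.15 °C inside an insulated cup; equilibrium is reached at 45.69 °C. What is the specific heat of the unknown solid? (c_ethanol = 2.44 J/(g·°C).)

c ≈ 0.405 J/(g·°C)

Heat lost by the unknown solid = heat gained by the ethanol:
498.6·c·(168.7 − 45.69) = 415.1·2.44·(45.69 − 21.15)
61333 c = 24855  ⇒  c ≈ 0.4053 J/(g·°C)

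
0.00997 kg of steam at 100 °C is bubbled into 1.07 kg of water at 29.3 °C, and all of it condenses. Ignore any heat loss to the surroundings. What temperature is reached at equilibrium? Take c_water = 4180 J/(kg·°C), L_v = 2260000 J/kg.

T_f ≈ 34.9 °C

Let T be the final temperature. ΣQ_i = 0:
latent heat released on condensation: 0.00997×2260000 = 22532; condensate cools 100→T: 0.00997×4180×(T − 100) = 41.67(T − 100); original water: 4472.6(T − 29.3)
4514.3 T = 22532 + 4167.5 + 131047 = 157747
T ≈ 34.94 °C (< 100 °C, so full condensation is consistent).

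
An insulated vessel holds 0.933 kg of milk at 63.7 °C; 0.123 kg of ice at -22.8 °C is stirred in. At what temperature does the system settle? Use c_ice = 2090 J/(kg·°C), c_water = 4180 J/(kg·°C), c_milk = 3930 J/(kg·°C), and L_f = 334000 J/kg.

Let T be the final temperature. ΣQ_i = 0:
ice -22.8→0 °C: 0.123·2090·22.8 = 5861.2
  fusion: m_ice L_f = 0.123·334000 = 41082
  meltwater 0→T: 0.123·4180·T = 514.14 T
  milk cools: 0.933·3930·(T − 63.7) = 3666.7(T − 63.7)
4180.8 T = 233568 − 46943 = 186625
T ≈ 44.64 °C. Since T > 0 °C, the all-ice-melts assumption holds.

T_f ≈ 44.6 °C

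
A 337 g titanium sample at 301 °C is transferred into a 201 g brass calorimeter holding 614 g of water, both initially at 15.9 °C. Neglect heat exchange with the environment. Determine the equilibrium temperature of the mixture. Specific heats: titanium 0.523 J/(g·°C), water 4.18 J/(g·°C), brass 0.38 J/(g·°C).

Heat gained plus heat lost sum to zero:
337·0.523·(T − 301) + 614·4.18·(T − 15.9) + 201·0.38·(T − 15.9) = 0
176.25(T − 301) + 2566.5(T − 15.9) + 76.38(T − 15.9) = 0
(176.25 + 2566.5 + 76.38) T = 176.25·301 + 2566.5·15.9 + 76.38·15.9
T = 95074/2819.2 ≈ 33.72 °C

T_f ≈ 33.7 °C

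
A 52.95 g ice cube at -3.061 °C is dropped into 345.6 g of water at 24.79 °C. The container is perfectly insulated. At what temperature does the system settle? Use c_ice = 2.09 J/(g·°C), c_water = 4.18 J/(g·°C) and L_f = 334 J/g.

Energy conservation, ΣQ = 0:
warm ice to 0 °C: 52.95·2.09·(0 − (-3.061)) = 338.75
  latent heat to melt: 52.95·334 = 17685
  meltwater 0→T: 52.95·4.18·T = 221.33 T
  water: 1444.6(T − 24.79)
1665.9 T = 35812 − 18024 = 17788
T ≈ 10.68 °C. Since T > 0 °C, the all-ice-melts assumption holds.

T_f ≈ 10.7 °C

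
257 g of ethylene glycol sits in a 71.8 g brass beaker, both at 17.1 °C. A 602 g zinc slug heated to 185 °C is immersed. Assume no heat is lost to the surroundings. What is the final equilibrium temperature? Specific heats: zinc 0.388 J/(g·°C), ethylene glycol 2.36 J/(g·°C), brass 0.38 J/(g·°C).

Heat gained plus heat lost sum to zero:
602*0.388*(T − 185) + 257*2.36*(T − 17.1) + 71.8*0.38*(T − 17.1) = 0
233.58(T − 185) + 606.52(T − 17.1) + 27.28(T − 17.1) = 0
(233.58 + 606.52 + 27.28) T = 233.58*185 + 606.52*17.1 + 27.28*17.1
T = 54050 / 867.38 = 62.3 °C

T_f ≈ 62.3 °C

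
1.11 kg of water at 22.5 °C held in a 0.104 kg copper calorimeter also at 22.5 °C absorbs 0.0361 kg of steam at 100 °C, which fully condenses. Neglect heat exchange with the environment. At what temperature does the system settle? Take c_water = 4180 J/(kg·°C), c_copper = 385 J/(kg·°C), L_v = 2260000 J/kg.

Sum of m c ΔT and latent-heat terms is zero:
condense steam: −0.0361·2260000 = −81586
  condensate cools 100→T: 0.0361·4180·(T − 100) = 150.9(T − 100)
  water warms: 1.11·4180·(T − 22.5) = 4639.8(T − 22.5)
  cup: 40.04(T − 22.5)
4830.7 T = 81586 + 15090 + 105296 = 201972
T ≈ 41.81 °C (< 100 °C, so full condensation is consistent).

T_f ≈ 41.8 °C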